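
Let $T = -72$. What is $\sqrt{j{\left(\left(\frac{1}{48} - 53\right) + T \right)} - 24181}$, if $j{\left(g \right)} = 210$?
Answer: $i \sqrt{23971} \approx 154.83 i$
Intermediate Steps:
$\sqrt{j{\left(\left(\frac{1}{48} - 53\right) + T \right)} - 24181} = \sqrt{210 - 24181} = \sqrt{-23971} = i \sqrt{23971}$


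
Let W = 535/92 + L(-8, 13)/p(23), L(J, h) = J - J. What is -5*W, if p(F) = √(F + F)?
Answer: -2675/92 ≈ -29.076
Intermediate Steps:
L(J, h) = 0
p(F) = √2*√F (p(F) = √(2*F) = √2*√F)
W = 535/92 (W = 535/92 + 0/((√2*√23)) = 535*(1/92) + 0/(√46) = 535/92 + 0*(√46/46) = 535/92 + 0 = 535/92 ≈ 5.8152)
-5*W = -5*535/92 = -2675/92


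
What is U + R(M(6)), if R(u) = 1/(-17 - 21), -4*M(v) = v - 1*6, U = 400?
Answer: 15199/38 ≈ 399.97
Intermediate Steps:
M(v) = 3/2 - v/4 (M(v) = -(v - 1*6)/4 = -(v - 6)/4 = -(-6 + v)/4 = 3/2 - v/4)
R(u) = -1/38 (R(u) = 1/(-38) = -1/38)
U + R(M(6)) = 400 - 1/38 = 15199/38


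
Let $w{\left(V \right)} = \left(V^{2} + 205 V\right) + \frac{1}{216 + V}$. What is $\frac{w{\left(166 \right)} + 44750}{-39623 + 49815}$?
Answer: $\frac{40620353}{3893344} \approx 10.433$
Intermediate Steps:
$w{\left(V \right)} = V^{2} + \frac{1}{216 + V} + 205 V$
$\frac{w{\left(166 \right)} + 44750}{-39623 + 49815} = \frac{\frac{1 + 166^{3} + 421 \cdot 166^{2} + 44280 \cdot 166}{216 + 166} + 44750}{-39623 + 49815} = \frac{\frac{1 + 4574296 + 421 \cdot 27556 + 7350480}{382} + 44750}{10192} = \left(\frac{1 + 4574296 + 11601076 + 7350480}{382} + 44750\right) \frac{1}{10192} = \left(\frac{1}{382} \cdot 23525853 + 44750\right) \frac{1}{10192} = \left(\frac{23525853}{382} + 44750\right) \frac{1}{10192} = \frac{40620353}{382} \cdot \frac{1}{10192} = \frac{40620353}{3893344}$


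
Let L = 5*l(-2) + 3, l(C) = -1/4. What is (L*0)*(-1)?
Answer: 0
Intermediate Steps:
l(C) = -1/4 (l(C) = -1*1/4 = -1/4)
L = 7/4 (L = 5*(-1/4) + 3 = -5/4 + 3 = 7/4 ≈ 1.7500)
(L*0)*(-1) = ((7/4)*0)*(-1) = 0*(-1) = 0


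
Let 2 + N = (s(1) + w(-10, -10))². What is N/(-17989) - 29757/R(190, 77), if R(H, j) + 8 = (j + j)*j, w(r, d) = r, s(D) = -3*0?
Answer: -178819991/71056550 ≈ -2.5166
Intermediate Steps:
s(D) = 0
N = 98 (N = -2 + (0 - 10)² = -2 + (-10)² = -2 + 100 = 98)
R(H, j) = -8 + 2*j² (R(H, j) = -8 + (j + j)*j = -8 + (2*j)*j = -8 + 2*j²)
N/(-17989) - 29757/R(190, 77) = 98/(-17989) - 29757/(-8 + 2*77²) = 98*(-1/17989) - 29757/(-8 + 2*5929) = -98/17989 - 29757/(-8 + 11858) = -98/17989 - 29757/11850 = -98/17989 - 29757*1/11850 = -98/17989 - 9919/3950 = -178819991/71056550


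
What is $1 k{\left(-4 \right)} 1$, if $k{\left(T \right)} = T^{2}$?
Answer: $16$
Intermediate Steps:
$1 k{\left(-4 \right)} 1 = 1 \left(-4\right)^{2} \cdot 1 = 1 \cdot 16 \cdot 1 = 16 \cdot 1 = 16$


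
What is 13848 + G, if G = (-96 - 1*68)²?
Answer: 40744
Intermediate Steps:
G = 26896 (G = (-96 - 68)² = (-164)² = 26896)
13848 + G = 13848 + 26896 = 40744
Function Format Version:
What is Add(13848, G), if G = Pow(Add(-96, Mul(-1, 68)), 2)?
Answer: 40744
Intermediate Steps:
G = 26896 (G = Pow(Add(-96, -68), 2) = Pow(-164, 2) = 26896)
Add(13848, G) = Add(13848, 26896) = 40744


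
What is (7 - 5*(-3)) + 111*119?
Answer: 13231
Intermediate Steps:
(7 - 5*(-3)) + 111*119 = (7 + 15) + 13209 = 22 + 13209 = 13231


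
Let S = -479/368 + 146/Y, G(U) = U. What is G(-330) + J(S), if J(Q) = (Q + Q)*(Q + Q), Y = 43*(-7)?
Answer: -973070679831/3067387456 ≈ -317.23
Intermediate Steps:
Y = -301
S = -197907/110768 (S = -479/368 + 146/(-301) = -479*1/368 + 146*(-1/301) = -479/368 - 146/301 = -197907/110768 ≈ -1.7867)
J(Q) = 4*Q² (J(Q) = (2*Q)*(2*Q) = 4*Q²)
G(-330) + J(S) = -330 + 4*(-197907/110768)² = -330 + 4*(39167180649/12269549824) = -330 + 39167180649/3067387456 = -973070679831/3067387456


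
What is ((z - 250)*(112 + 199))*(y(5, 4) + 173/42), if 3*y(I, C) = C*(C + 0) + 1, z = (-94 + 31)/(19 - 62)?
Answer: -455341009/602 ≈ -7.5638e+5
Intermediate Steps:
z = 63/43 (z = -63/(-43) = -63*(-1/43) = 63/43 ≈ 1.4651)
y(I, C) = ⅓ + C²/3 (y(I, C) = (C*(C + 0) + 1)/3 = (C*C + 1)/3 = (C² + 1)/3 = (1 + C²)/3 = ⅓ + C²/3)
((z - 250)*(112 + 199))*(y(5, 4) + 173/42) = ((63/43 - 250)*(112 + 199))*((⅓ + (⅓)*4²) + 173/42) = (-10687/43*311)*((⅓ + (⅓)*16) + 173*(1/42)) = -3323657*((⅓ + 16/3) + 173/42)/43 = -3323657*(17/3 + 173/42)/43 = -3323657/43*137/14 = -455341009/602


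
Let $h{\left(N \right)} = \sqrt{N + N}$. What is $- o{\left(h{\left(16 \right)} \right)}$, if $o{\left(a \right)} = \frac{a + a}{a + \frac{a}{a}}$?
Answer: $- \frac{64}{31} + \frac{8 \sqrt{2}}{31} \approx -1.6996$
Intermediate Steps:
$h{\left(N \right)} = \sqrt{2} \sqrt{N}$ ($h{\left(N \right)} = \sqrt{2 N} = \sqrt{2} \sqrt{N}$)
$o{\left(a \right)} = \frac{2 a}{1 + a}$ ($o{\left(a \right)} = \frac{2 a}{a + 1} = \frac{2 a}{1 + a}$)
$- o{\left(h{\left(16 \right)} \right)} = - \frac{2 \sqrt{2} \sqrt{16}}{1 + \sqrt{2} \sqrt{16}} = - \frac{2 \sqrt{2} \cdot 4}{1 + \sqrt{2} \cdot 4} = - \frac{2 \cdot 4 \sqrt{2}}{1 + 4 \sqrt{2}} = - \frac{8 \sqrt{2}}{1 + 4 \sqrt{2}}$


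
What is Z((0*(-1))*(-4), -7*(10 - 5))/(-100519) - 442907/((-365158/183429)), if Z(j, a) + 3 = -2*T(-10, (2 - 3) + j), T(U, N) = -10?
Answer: 8166363395917771/36705317002 ≈ 2.2248e+5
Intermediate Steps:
Z(j, a) = 17 (Z(j, a) = -3 - 2*(-10) = -3 + 20 = 17)
Z((0*(-1))*(-4), -7*(10 - 5))/(-100519) - 442907/((-365158/183429)) = 17/(-100519) - 442907/((-365158/183429)) = 17*(-1/100519) - 442907/((-365158*1/183429)) = -17/100519 - 442907/(-365158/183429) = -17/100519 - 442907*(-183429/365158) = -17/100519 + 81241988103/365158 = 8166363395917771/36705317002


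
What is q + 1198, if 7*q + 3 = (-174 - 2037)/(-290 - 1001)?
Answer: 10824664/9037 ≈ 1197.8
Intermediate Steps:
q = -1662/9037 (q = -3/7 + ((-174 - 2037)/(-290 - 1001))/7 = -3/7 + (-2211/(-1291))/7 = -3/7 + (-2211*(-1/1291))/7 = -3/7 + (⅐)*(2211/1291) = -3/7 + 2211/9037 = -1662/9037 ≈ -0.18391)
q + 1198 = -1662/9037 + 1198 = 10824664/9037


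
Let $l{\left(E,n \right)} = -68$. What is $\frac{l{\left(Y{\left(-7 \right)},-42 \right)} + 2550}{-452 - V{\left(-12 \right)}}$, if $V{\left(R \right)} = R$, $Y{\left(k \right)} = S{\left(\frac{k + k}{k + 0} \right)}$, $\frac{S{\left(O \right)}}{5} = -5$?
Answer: $- \frac{1241}{220} \approx -5.6409$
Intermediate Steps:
$S{\left(O \right)} = -25$ ($S{\left(O \right)} = 5 \left(-5\right) = -25$)
$Y{\left(k \right)} = -25$
$\frac{l{\left(Y{\left(-7 \right)},-42 \right)} + 2550}{-452 - V{\left(-12 \right)}} = \frac{-68 + 2550}{-452 - -12} = \frac{2482}{-452 + 12} = \frac{2482}{-440} = 2482 \left(- \frac{1}{440}\right) = - \frac{1241}{220}$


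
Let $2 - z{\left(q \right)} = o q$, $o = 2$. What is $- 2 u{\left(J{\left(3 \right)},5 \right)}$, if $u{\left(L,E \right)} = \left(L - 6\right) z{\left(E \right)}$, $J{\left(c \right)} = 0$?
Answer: $-96$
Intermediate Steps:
$z{\left(q \right)} = 2 - 2 q$
$u{\left(L,E \right)} = \left(-6 + L\right) \left(2 - 2 E\right)$ ($u{\left(L,E \right)} = \left(L - 6\right) \left(2 - 2 E\right) = \left(-6 + L\right) \left(2 - 2 E\right)$)
$- 2 u{\left(J{\left(3 \right)},5 \right)} = - 2 \left(- 2 \left(-1 + 5\right) \left(-6 + 0\right)\right) = - 2 \left(\left(-2\right) 4 \left(-6\right)\right) = \left(-2\right) 48 = -96$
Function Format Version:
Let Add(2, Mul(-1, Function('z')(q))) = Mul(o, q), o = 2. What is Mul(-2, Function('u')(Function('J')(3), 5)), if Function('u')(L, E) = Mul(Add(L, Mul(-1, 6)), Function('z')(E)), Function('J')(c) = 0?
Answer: -96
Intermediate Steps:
Function('z')(q) = Add(2, Mul(-2, q)) (Function('z')(q) = Add(2, Mul(-1, Mul(2, q))) = Add(2, Mul(-2, q)))
Function('u')(L, E) = Mul(Add(-6, L), Add(2, Mul(-2, E))) (Function('u')(L, E) = Mul(Add(L, Mul(-1, 6)), Add(2, Mul(-2, E))) = Mul(Add(L, -6), Add(2, Mul(-2, E))) = Mul(Add(-6, L), Add(2, Mul(-2, E))))
Mul(-2, Function('u')(Function('J')(3), 5)) = Mul(-2, Mul(-2, Add(-1, 5), Add(-6, 0))) = Mul(-2, Mul(-2, 4, -6)) = Mul(-2, 48) = -96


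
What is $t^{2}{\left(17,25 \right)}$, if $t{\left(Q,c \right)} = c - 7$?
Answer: $324$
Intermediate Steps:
$t{\left(Q,c \right)} = -7 + c$ ($t{\left(Q,c \right)} = c - 7 = -7 + c$)
$t^{2}{\left(17,25 \right)} = \left(-7 + 25\right)^{2} = 18^{2} = 324$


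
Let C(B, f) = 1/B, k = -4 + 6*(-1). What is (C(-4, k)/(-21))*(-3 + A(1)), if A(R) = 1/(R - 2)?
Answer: -1/21 ≈ -0.047619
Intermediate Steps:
k = -10 (k = -4 - 6 = -10)
C(B, f) = 1/B
A(R) = 1/(-2 + R)
(C(-4, k)/(-21))*(-3 + A(1)) = (1/(-4*(-21)))*(-3 + 1/(-2 + 1)) = (-1/4*(-1/21))*(-3 + 1/(-1)) = (-3 - 1)/84 = (1/84)*(-4) = -1/21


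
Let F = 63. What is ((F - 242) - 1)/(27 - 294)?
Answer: 60/89 ≈ 0.67416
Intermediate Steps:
((F - 242) - 1)/(27 - 294) = ((63 - 242) - 1)/(27 - 294) = (-179 - 1)/(-267) = -180*(-1/267) = 60/89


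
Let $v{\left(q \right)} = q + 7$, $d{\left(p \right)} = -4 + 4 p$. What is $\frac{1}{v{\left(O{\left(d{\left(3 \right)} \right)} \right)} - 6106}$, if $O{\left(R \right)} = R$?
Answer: $- \frac{1}{6091} \approx -0.00016418$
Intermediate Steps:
$v{\left(q \right)} = 7 + q$
$\frac{1}{v{\left(O{\left(d{\left(3 \right)} \right)} \right)} - 6106} = \frac{1}{\left(7 + \left(-4 + 4 \cdot 3\right)\right) - 6106} = \frac{1}{\left(7 + \left(-4 + 12\right)\right) - 6106} = \frac{1}{\left(7 + 8\right) - 6106} = \frac{1}{15 - 6106} = \frac{1}{-6091} = - \frac{1}{6091}$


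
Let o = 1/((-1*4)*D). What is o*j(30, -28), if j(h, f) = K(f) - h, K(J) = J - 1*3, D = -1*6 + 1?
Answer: -61/20 ≈ -3.0500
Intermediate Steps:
D = -5 (D = -6 + 1 = -5)
K(J) = -3 + J (K(J) = J - 3 = -3 + J)
j(h, f) = -3 + f - h (j(h, f) = (-3 + f) - h = -3 + f - h)
o = 1/20 (o = 1/(-1*4*(-5)) = 1/(-4*(-5)) = 1/20 ≈ 0.050000)
o*j(30, -28) = (-3 - 28 - 1*30)/20 = (-3 - 28 - 30)/20 = (1/20)*(-61) = -61/20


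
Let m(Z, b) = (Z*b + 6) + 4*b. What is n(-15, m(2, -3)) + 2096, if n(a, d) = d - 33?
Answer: 2051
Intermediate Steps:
m(Z, b) = 6 + 4*b + Z*b (m(Z, b) = (6 + Z*b) + 4*b = 6 + 4*b + Z*b)
n(a, d) = -33 + d
n(-15, m(2, -3)) + 2096 = (-33 + (6 + 4*(-3) + 2*(-3))) + 2096 = (-33 + (6 - 12 - 6)) + 2096 = (-33 - 12) + 2096 = -45 + 2096 = 2051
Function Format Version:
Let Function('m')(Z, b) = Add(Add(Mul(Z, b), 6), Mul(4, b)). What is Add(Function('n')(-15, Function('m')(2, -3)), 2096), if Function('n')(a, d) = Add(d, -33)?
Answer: 2051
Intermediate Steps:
Function('m')(Z, b) = Add(6, Mul(4, b), Mul(Z, b)) (Function('m')(Z, b) = Add(Add(6, Mul(Z, b)), Mul(4, b)) = Add(6, Mul(4, b), Mul(Z, b)))
Function('n')(a, d) = Add(-33, d)
Add(Function('n')(-15, Function('m')(2, -3)), 2096) = Add(Add(-33, Add(6, Mul(4, -3), Mul(2, -3))), 2096) = Add(Add(-33, Add(6, -12, -6)), 2096) = Add(Add(-33, -12), 2096) = Add(-45, 2096) = 2051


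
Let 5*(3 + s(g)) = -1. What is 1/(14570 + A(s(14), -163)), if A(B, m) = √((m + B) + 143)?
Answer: 36425/530712308 - I*√145/530712308 ≈ 6.8634e-5 - 2.269e-8*I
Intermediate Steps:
s(g) = -16/5 (s(g) = -3 + (⅕)*(-1) = -3 - ⅕ = -16/5)
A(B, m) = √(143 + B + m) (A(B, m) = √((B + m) + 143) = √(143 + B + m))
1/(14570 + A(s(14), -163)) = 1/(14570 + √(143 - 16/5 - 163)) = 1/(14570 + √(-116/5)) = 1/(14570 + 2*I*√145/5)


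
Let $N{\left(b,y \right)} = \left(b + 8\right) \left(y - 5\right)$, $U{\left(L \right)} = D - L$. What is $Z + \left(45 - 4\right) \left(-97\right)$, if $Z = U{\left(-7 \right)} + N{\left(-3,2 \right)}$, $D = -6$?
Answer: $-3991$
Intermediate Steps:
$U{\left(L \right)} = -6 - L$
$N{\left(b,y \right)} = \left(-5 + y\right) \left(8 + b\right)$ ($N{\left(b,y \right)} = \left(8 + b\right) \left(-5 + y\right) = \left(-5 + y\right) \left(8 + b\right)$)
$Z = -14$ ($Z = \left(-6 - -7\right) - 15 = \left(-6 + 7\right) + \left(-40 + 15 + 16 - 6\right) = 1 - 15 = -14$)
$Z + \left(45 - 4\right) \left(-97\right) = -14 + \left(45 - 4\right) \left(-97\right) = -14 + 41 \left(-97\right) = -14 - 3977 = -3991$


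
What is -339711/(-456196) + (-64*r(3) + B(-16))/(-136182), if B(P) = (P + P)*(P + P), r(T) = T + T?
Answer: 22985278981/31062841836 ≈ 0.73996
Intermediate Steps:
r(T) = 2*T
B(P) = 4*P² (B(P) = (2*P)*(2*P) = 4*P²)
-339711/(-456196) + (-64*r(3) + B(-16))/(-136182) = -339711/(-456196) + (-128*3 + 4*(-16)²)/(-136182) = -339711*(-1/456196) + (-64*6 + 4*256)*(-1/136182) = 339711/456196 + (-384 + 1024)*(-1/136182) = 339711/456196 + 640*(-1/136182) = 339711/456196 - 320/68091 = 22985278981/31062841836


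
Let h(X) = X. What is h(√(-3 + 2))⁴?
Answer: 1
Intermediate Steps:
h(√(-3 + 2))⁴ = (√(-3 + 2))⁴ = (√(-1))⁴ = I⁴ = 1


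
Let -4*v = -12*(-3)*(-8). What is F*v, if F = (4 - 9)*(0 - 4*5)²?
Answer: -144000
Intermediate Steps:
F = -2000 (F = -5*(0 - 20)² = -5*(-20)² = -5*400 = -2000)
v = 72 (v = -(-12*(-3))*(-8)/4 = -(-3*(-12))*(-8)/4 = -9*(-8) = -¼*(-288) = 72)
F*v = -2000*72 = -144000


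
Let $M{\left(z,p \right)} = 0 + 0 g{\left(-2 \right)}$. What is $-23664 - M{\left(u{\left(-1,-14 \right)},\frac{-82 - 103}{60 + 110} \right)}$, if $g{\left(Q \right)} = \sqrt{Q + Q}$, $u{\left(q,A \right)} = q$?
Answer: $-23664$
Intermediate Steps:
$g{\left(Q \right)} = \sqrt{2} \sqrt{Q}$ ($g{\left(Q \right)} = \sqrt{2 Q} = \sqrt{2} \sqrt{Q}$)
$M{\left(z,p \right)} = 0$ ($M{\left(z,p \right)} = 0 + 0 \sqrt{2} \sqrt{-2} = 0 + 0 \sqrt{2} i \sqrt{2} = 0 + 0 \cdot 2 i = 0 + 0 = 0$)
$-23664 - M{\left(u{\left(-1,-14 \right)},\frac{-82 - 103}{60 + 110} \right)} = -23664 - 0 = -23664 + 0 = -23664$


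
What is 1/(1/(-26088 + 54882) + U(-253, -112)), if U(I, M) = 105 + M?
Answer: -28794/201557 ≈ -0.14286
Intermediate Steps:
1/(1/(-26088 + 54882) + U(-253, -112)) = 1/(1/(-26088 + 54882) + (105 - 112)) = 1/(1/28794 - 7) = 1/(-201557/28794) = -28794/201557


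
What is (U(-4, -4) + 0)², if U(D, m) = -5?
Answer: 25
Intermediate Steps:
(U(-4, -4) + 0)² = (-5 + 0)² = (-5)² = 25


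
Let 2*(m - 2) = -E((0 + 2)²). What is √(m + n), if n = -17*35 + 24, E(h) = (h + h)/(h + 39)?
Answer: 3*I*√116917/43 ≈ 23.856*I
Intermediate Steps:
E(h) = 2*h/(39 + h) (E(h) = (2*h)/(39 + h) = 2*h/(39 + h))
m = 82/43 (m = 2 + (-2*(0 + 2)²/(39 + (0 + 2)²))/2 = 2 + (-2*2²/(39 + 2²))/2 = 2 + (-2*4/(39 + 4))/2 = 2 + (-2*4/43)/2 = 2 + (-1*8/43)/2 = 2 + (½)*(-8/43) = 2 - 4/43 = 82/43 ≈ 1.9070)
n = -571 (n = -595 + 24 = -571)
√(m + n) = √(82/43 - 571) = √(-24471/43) = 3*I*√116917/43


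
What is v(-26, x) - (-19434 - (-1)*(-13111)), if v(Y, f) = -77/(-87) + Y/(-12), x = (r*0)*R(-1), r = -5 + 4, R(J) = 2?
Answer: 1887787/58 ≈ 32548.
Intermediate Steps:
r = -1
x = 0 (x = -1*0*2 = 0*2 = 0)
v(Y, f) = 77/87 - Y/12 (v(Y, f) = -77*(-1/87) + Y*(-1/12) = 77/87 - Y/12)
v(-26, x) - (-19434 - (-1)*(-13111)) = (77/87 - 1/12*(-26)) - (-19434 - (-1)*(-13111)) = (77/87 + 13/6) - (-19434 - 1*13111) = 177/58 - (-19434 - 13111) = 177/58 - 1*(-32545) = 177/58 + 32545 = 1887787/58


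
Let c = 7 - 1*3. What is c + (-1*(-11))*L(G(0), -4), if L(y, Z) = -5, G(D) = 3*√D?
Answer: -51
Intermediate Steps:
c = 4 (c = 7 - 3 = 4)
c + (-1*(-11))*L(G(0), -4) = 4 - 1*(-11)*(-5) = 4 + 11*(-5) = 4 - 55 = -51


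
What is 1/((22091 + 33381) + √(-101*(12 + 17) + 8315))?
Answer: 27736/1538568699 - √5386/3077137398 ≈ 1.8003e-5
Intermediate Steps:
1/((22091 + 33381) + √(-101*(12 + 17) + 8315)) = 1/(55472 + √(-101*29 + 8315)) = 1/(55472 + √(-2929 + 8315)) = 1/(55472 + √5386)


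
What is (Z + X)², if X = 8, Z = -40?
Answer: 1024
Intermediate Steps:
(Z + X)² = (-40 + 8)² = (-32)² = 1024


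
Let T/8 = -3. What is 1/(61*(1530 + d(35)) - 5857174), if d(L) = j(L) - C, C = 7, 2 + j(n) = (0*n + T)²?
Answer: -1/5729257 ≈ -1.7454e-7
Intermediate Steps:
T = -24 (T = 8*(-3) = -24)
j(n) = 574 (j(n) = -2 + (0*n - 24)² = -2 + (0 - 24)² = -2 + (-24)² = -2 + 576 = 574)
d(L) = 567 (d(L) = 574 - 1*7 = 574 - 7 = 567)
1/(61*(1530 + d(35)) - 5857174) = 1/(61*(1530 + 567) - 5857174) = 1/(61*2097 - 5857174) = 1/(127917 - 5857174) = 1/(-5729257) = -1/5729257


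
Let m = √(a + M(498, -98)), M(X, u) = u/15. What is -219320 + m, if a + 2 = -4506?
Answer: -219320 + 7*I*√20730/15 ≈ -2.1932e+5 + 67.19*I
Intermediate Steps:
M(X, u) = u/15 (M(X, u) = u*(1/15) = u/15)
a = -4508 (a = -2 - 4506 = -4508)
m = 7*I*√20730/15 (m = √(-4508 + (1/15)*(-98)) = √(-4508 - 98/15) = √(-67718/15) = 7*I*√20730/15 ≈ 67.19*I)
-219320 + m = -219320 + 7*I*√20730/15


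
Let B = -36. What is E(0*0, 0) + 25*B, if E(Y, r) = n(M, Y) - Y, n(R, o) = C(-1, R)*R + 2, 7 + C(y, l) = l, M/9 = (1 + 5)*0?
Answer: -898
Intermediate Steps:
M = 0 (M = 9*((1 + 5)*0) = 9*(6*0) = 9*0 = 0)
C(y, l) = -7 + l
n(R, o) = 2 + R*(-7 + R) (n(R, o) = (-7 + R)*R + 2 = R*(-7 + R) + 2 = 2 + R*(-7 + R))
E(Y, r) = 2 - Y (E(Y, r) = (2 + 0*(-7 + 0)) - Y = (2 + 0*(-7)) - Y = (2 + 0) - Y = 2 - Y)
E(0*0, 0) + 25*B = (2 - 0*0) + 25*(-36) = (2 - 1*0) - 900 = (2 + 0) - 900 = 2 - 900 = -898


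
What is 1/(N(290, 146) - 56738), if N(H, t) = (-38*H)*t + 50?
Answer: -1/1665608 ≈ -6.0038e-7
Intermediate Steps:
N(H, t) = 50 - 38*H*t (N(H, t) = -38*H*t + 50 = 50 - 38*H*t)
1/(N(290, 146) - 56738) = 1/((50 - 38*290*146) - 56738) = 1/((50 - 1608920) - 56738) = 1/(-1608870 - 56738) = 1/(-1665608) = -1/1665608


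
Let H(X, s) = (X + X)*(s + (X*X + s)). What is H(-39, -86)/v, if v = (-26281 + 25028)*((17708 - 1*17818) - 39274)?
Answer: -17537/8224692 ≈ -0.0021322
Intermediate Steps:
H(X, s) = 2*X*(X**2 + 2*s) (H(X, s) = (2*X)*(s + (X**2 + s)) = (2*X)*(s + (s + X**2)) = (2*X)*(X**2 + 2*s) = 2*X*(X**2 + 2*s))
v = 49348152 (v = -1253*((17708 - 17818) - 39274) = -1253*(-110 - 39274) = -1253*(-39384) = 49348152)
H(-39, -86)/v = (2*(-39)*((-39)**2 + 2*(-86)))/49348152 = (2*(-39)*(1521 - 172))*(1/49348152) = (2*(-39)*1349)*(1/49348152) = -105222*1/49348152 = -17537/8224692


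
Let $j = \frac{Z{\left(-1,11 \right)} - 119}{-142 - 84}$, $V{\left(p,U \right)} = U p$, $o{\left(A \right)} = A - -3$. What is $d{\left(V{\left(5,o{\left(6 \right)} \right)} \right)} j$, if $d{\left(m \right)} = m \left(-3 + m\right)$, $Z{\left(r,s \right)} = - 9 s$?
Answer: $\frac{206010}{113} \approx 1823.1$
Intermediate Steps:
$o{\left(A \right)} = 3 + A$ ($o{\left(A \right)} = A + 3 = 3 + A$)
$j = \frac{109}{113}$ ($j = \frac{\left(-9\right) 11 - 119}{-142 - 84} = \frac{-99 - 119}{-226} = \left(-218\right) \left(- \frac{1}{226}\right) = \frac{109}{113} \approx 0.9646$)
$d{\left(V{\left(5,o{\left(6 \right)} \right)} \right)} j = \left(3 + 6\right) 5 \left(-3 + \left(3 + 6\right) 5\right) \frac{109}{113} = 9 \cdot 5 \left(-3 + 9 \cdot 5\right) \frac{109}{113} = 45 \left(-3 + 45\right) \frac{109}{113} = 45 \cdot 42 \cdot \frac{109}{113} = 1890 \cdot \frac{109}{113} = \frac{206010}{113}$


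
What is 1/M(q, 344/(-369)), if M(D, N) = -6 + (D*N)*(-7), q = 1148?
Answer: 9/67370 ≈ 0.00013359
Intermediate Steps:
M(D, N) = -6 - 7*D*N
1/M(q, 344/(-369)) = 1/(-6 - 7*1148*344/(-369)) = 1/(-6 - 7*1148*344*(-1/369)) = 1/(-6 - 7*1148*(-344/369)) = 1/(-6 + 67424/9) = 1/(67370/9) = 9/67370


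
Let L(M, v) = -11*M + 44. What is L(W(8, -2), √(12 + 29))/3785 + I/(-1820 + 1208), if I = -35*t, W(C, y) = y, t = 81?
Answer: 1196763/257380 ≈ 4.6498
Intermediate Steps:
I = -2835 (I = -35*81 = -2835)
L(M, v) = 44 - 11*M
L(W(8, -2), √(12 + 29))/3785 + I/(-1820 + 1208) = (44 - 11*(-2))/3785 - 2835/(-1820 + 1208) = (44 + 22)*(1/3785) - 2835/(-612) = 66*(1/3785) - 2835*(-1/612) = 66/3785 + 315/68 = 1196763/257380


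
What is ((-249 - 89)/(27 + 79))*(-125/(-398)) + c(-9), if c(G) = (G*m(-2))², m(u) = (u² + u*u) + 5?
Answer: 288734641/21094 ≈ 13688.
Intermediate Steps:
m(u) = 5 + 2*u² (m(u) = (u² + u²) + 5 = 2*u² + 5 = 5 + 2*u²)
c(G) = 169*G² (c(G) = (G*(5 + 2*(-2)²))² = (G*(5 + 2*4))² = (G*(5 + 8))² = (G*13)² = (13*G)² = 169*G²)
((-249 - 89)/(27 + 79))*(-125/(-398)) + c(-9) = ((-249 - 89)/(27 + 79))*(-125/(-398)) + 169*(-9)² = (-338/106)*(-125*(-1/398)) + 169*81 = -338*1/106*(125/398) + 13689 = -169/53*125/398 + 13689 = -21125/21094 + 13689 = 288734641/21094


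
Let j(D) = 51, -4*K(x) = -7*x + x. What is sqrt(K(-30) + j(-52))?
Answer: sqrt(6) ≈ 2.4495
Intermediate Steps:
K(x) = 3*x/2 (K(x) = -(-7*x + x)/4 = -(-3)*x/2 = 3*x/2)
sqrt(K(-30) + j(-52)) = sqrt((3/2)*(-30) + 51) = sqrt(-45 + 51) = sqrt(6)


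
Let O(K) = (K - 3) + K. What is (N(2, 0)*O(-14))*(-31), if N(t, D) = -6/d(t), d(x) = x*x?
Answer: -2883/2 ≈ -1441.5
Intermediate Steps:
d(x) = x²
N(t, D) = -6/t²
O(K) = -3 + 2*K (O(K) = (-3 + K) + K = -3 + 2*K)
(N(2, 0)*O(-14))*(-31) = ((-6/2²)*(-3 + 2*(-14)))*(-31) = ((-6*¼)*(-3 - 28))*(-31) = -3/2*(-31)*(-31) = (93/2)*(-31) = -2883/2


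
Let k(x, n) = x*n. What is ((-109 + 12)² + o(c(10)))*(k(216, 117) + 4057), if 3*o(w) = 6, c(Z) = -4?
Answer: 276015219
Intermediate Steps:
k(x, n) = n*x
o(w) = 2 (o(w) = (⅓)*6 = 2)
((-109 + 12)² + o(c(10)))*(k(216, 117) + 4057) = ((-109 + 12)² + 2)*(117*216 + 4057) = ((-97)² + 2)*(25272 + 4057) = (9409 + 2)*29329 = 9411*29329 = 276015219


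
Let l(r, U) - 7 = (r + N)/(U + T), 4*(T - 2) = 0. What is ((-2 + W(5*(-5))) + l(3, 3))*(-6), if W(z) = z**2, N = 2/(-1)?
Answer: -18906/5 ≈ -3781.2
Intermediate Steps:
T = 2 (T = 2 + (1/4)*0 = 2 + 0 = 2)
N = -2 (N = 2*(-1) = -2)
l(r, U) = 7 + (-2 + r)/(2 + U) (l(r, U) = 7 + (r - 2)/(U + 2) = 7 + (-2 + r)/(2 + U))
((-2 + W(5*(-5))) + l(3, 3))*(-6) = ((-2 + (5*(-5))**2) + (12 + 3 + 7*3)/(2 + 3))*(-6) = ((-2 + (-25)**2) + (12 + 3 + 21)/5)*(-6) = ((-2 + 625) + (1/5)*36)*(-6) = (623 + 36/5)*(-6) = (3151/5)*(-6) = -18906/5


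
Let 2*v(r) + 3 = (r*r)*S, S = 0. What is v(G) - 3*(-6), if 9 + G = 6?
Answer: 33/2 ≈ 16.500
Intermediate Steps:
G = -3 (G = -9 + 6 = -3)
v(r) = -3/2 (v(r) = -3/2 + ((r*r)*0)/2 = -3/2 + (r**2*0)/2 = -3/2 + (1/2)*0 = -3/2 + 0 = -3/2)
v(G) - 3*(-6) = -3/2 - 3*(-6) = -3/2 + 18 = 33/2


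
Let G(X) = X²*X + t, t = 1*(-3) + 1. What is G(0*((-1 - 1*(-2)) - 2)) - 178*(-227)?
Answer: 40404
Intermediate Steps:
t = -2 (t = -3 + 1 = -2)
G(X) = -2 + X³ (G(X) = X²*X - 2 = X³ - 2 = -2 + X³)
G(0*((-1 - 1*(-2)) - 2)) - 178*(-227) = (-2 + (0*((-1 - 1*(-2)) - 2))³) - 178*(-227) = (-2 + (0*((-1 + 2) - 2))³) + 40406 = (-2 + (0*(1 - 2))³) + 40406 = (-2 + (0*(-1))³) + 40406 = (-2 + 0³) + 40406 = (-2 + 0) + 40406 = -2 + 40406 = 40404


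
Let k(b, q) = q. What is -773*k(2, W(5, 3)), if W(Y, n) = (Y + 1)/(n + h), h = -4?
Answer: 4638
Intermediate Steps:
W(Y, n) = (1 + Y)/(-4 + n) (W(Y, n) = (Y + 1)/(n - 4) = (1 + Y)/(-4 + n))
-773*k(2, W(5, 3)) = -773*(1 + 5)/(-4 + 3) = -773*6/(-1) = -(-773)*6 = -773*(-6) = 4638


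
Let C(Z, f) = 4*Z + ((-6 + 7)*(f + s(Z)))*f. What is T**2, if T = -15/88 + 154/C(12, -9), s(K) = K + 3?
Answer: 46526041/69696 ≈ 667.56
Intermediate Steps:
s(K) = 3 + K
C(Z, f) = 4*Z + f*(3 + Z + f) (C(Z, f) = 4*Z + ((-6 + 7)*(f + (3 + Z)))*f = 4*Z + (1*(3 + Z + f))*f = 4*Z + (3 + Z + f)*f = 4*Z + f*(3 + Z + f))
T = -6821/264 (T = -15/88 + 154/((-9)**2 + 4*12 - 9*(3 + 12)) = -15*1/88 + 154/(81 + 48 - 9*15) = -15/88 + 154/(81 + 48 - 135) = -15/88 + 154/(-6) = -15/88 + 154*(-1/6) = -15/88 - 77/3 = -6821/264 ≈ -25.837)
T**2 = (-6821/264)**2 = 46526041/69696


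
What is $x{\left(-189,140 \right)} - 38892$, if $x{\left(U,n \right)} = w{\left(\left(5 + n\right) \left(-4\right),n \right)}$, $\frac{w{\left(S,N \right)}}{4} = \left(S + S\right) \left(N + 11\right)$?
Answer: $-739532$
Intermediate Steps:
$w{\left(S,N \right)} = 8 S \left(11 + N\right)$ ($w{\left(S,N \right)} = 4 \left(S + S\right) \left(N + 11\right) = 4 \cdot 2 S \left(11 + N\right) = 8 S \left(11 + N\right)$)
$x{\left(U,n \right)} = 8 \left(-20 - 4 n\right) \left(11 + n\right)$ ($x{\left(U,n \right)} = 8 \left(5 + n\right) \left(-4\right) \left(11 + n\right) = 8 \left(-20 - 4 n\right) \left(11 + n\right)$)
$x{\left(-189,140 \right)} - 38892 = - 32 \left(5 + 140\right) \left(11 + 140\right) - 38892 = \left(-32\right) 145 \cdot 151 - 38892 = -700640 - 38892 = -739532$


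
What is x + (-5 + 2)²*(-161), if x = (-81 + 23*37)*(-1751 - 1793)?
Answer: -2730329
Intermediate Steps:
x = -2728880 (x = (-81 + 851)*(-3544) = 770*(-3544) = -2728880)
x + (-5 + 2)²*(-161) = -2728880 + (-5 + 2)²*(-161) = -2728880 + (-3)²*(-161) = -2728880 + 9*(-161) = -2728880 - 1449 = -2730329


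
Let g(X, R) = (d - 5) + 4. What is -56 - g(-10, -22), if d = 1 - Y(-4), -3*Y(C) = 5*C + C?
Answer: -48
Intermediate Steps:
Y(C) = -2*C (Y(C) = -(5*C + C)/3 = -2*C)
d = -7 (d = 1 - (-2)*(-4) = 1 - 1*8 = 1 - 8 = -7)
g(X, R) = -8 (g(X, R) = (-7 - 5) + 4 = -12 + 4 = -8)
-56 - g(-10, -22) = -56 - 1*(-8) = -56 + 8 = -48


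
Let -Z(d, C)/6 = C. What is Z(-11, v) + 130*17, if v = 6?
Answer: 2174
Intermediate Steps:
Z(d, C) = -6*C
Z(-11, v) + 130*17 = -6*6 + 130*17 = -36 + 2210 = 2174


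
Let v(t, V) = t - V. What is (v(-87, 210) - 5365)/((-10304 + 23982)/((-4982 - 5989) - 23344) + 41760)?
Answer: -5112935/37710019 ≈ -0.13559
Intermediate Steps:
(v(-87, 210) - 5365)/((-10304 + 23982)/((-4982 - 5989) - 23344) + 41760) = ((-87 - 1*210) - 5365)/((-10304 + 23982)/((-4982 - 5989) - 23344) + 41760) = ((-87 - 210) - 5365)/(13678/(-10971 - 23344) + 41760) = (-297 - 5365)/(13678/(-34315) + 41760) = -5662/(13678*(-1/34315) + 41760) = -5662/(-13678/34315 + 41760) = -5662/1432980722/34315 = -5662*34315/1432980722 = -5112935/37710019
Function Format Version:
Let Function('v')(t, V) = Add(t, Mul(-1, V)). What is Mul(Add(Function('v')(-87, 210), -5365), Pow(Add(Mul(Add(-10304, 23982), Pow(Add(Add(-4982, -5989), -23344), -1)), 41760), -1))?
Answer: Rational(-5112935, 37710019) ≈ -0.13559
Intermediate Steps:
Mul(Add(Function('v')(-87, 210), -5365), Pow(Add(Mul(Add(-10304, 23982), Pow(Add(Add(-4982, -5989), -23344), -1)), 41760), -1)) = Mul(Add(Add(-87, Mul(-1, 210)), -5365), Pow(Add(Mul(Add(-10304, 23982), Pow(Add(Add(-4982, -5989), -23344), -1)), 41760), -1)) = Mul(Add(Add(-87, -210), -5365), Pow(Add(Mul(13678, Pow(Add(-10971, -23344), -1)), 41760), -1)) = Mul(Add(-297, -5365), Pow(Add(Mul(13678, Pow(-34315, -1)), 41760), -1)) = Mul(-5662, Pow(Add(Mul(13678, Rational(-1, 34315)), 41760), -1)) = Mul(-5662, Pow(Add(Rational(-13678, 34315), 41760), -1)) = Mul(-5662, Pow(Rational(1432980722, 34315), -1)) = Mul(-5662, Rational(34315, 1432980722)) = Rational(-5112935, 37710019)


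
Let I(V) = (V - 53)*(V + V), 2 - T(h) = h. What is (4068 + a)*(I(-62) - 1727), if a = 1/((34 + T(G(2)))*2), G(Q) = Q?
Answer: 3466941125/68 ≈ 5.0984e+7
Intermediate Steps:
T(h) = 2 - h
I(V) = 2*V*(-53 + V) (I(V) = (-53 + V)*(2*V) = 2*V*(-53 + V))
a = 1/68 (a = 1/((34 + (2 - 1*2))*2) = 1/((34 + (2 - 2))*2) = 1/((34 + 0)*2) = 1/(34*2) = 1/68 ≈ 0.014706)
(4068 + a)*(I(-62) - 1727) = (4068 + 1/68)*(2*(-62)*(-53 - 62) - 1727) = 276625*(2*(-62)*(-115) - 1727)/68 = 276625*(14260 - 1727)/68 = (276625/68)*12533 = 3466941125/68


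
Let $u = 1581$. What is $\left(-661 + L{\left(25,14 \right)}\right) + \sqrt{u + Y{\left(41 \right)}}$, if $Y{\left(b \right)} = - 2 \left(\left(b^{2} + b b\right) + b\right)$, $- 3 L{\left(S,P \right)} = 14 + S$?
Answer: $-674 + 5 i \sqrt{209} \approx -674.0 + 72.284 i$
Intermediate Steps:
$L{\left(S,P \right)} = - \frac{14}{3} - \frac{S}{3}$ ($L{\left(S,P \right)} = - \frac{14 + S}{3} = - \frac{14}{3} - \frac{S}{3}$)
$Y{\left(b \right)} = - 4 b^{2} - 2 b$ ($Y{\left(b \right)} = - 2 \left(\left(b^{2} + b^{2}\right) + b\right) = - 2 \left(2 b^{2} + b\right) = - 2 \left(b + 2 b^{2}\right) = - 4 b^{2} - 2 b$)
$\left(-661 + L{\left(25,14 \right)}\right) + \sqrt{u + Y{\left(41 \right)}} = \left(-661 - 13\right) + \sqrt{1581 - 82 \left(1 + 2 \cdot 41\right)} = \left(-661 - 13\right) + \sqrt{1581 - 82 \left(1 + 82\right)} = \left(-661 - 13\right) + \sqrt{1581 - 82 \cdot 83} = -674 + \sqrt{1581 - 6806} = -674 + \sqrt{-5225} = -674 + 5 i \sqrt{209}$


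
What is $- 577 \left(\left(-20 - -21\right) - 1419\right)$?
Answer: $818186$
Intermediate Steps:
$- 577 \left(\left(-20 - -21\right) - 1419\right) = - 577 \left(\left(-20 + 21\right) - 1419\right) = - 577 \left(1 - 1419\right) = \left(-577\right) \left(-1418\right) = 818186$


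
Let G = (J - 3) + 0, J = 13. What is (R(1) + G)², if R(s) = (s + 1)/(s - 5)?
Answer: 361/4 ≈ 90.250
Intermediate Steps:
R(s) = (1 + s)/(-5 + s)
G = 10 (G = (13 - 3) + 0 = 10 + 0 = 10)
(R(1) + G)² = ((1 + 1)/(-5 + 1) + 10)² = (2/(-4) + 10)² = (-¼*2 + 10)² = (-½ + 10)² = (19/2)² = 361/4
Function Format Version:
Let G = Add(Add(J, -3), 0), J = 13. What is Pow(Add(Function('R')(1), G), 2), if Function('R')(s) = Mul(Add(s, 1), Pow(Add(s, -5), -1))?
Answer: Rational(361, 4) ≈ 90.250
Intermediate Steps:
Function('R')(s) = Mul(Pow(Add(-5, s), -1), Add(1, s)) (Function('R')(s) = Mul(Add(1, s), Pow(Add(-5, s), -1)) = Mul(Pow(Add(-5, s), -1), Add(1, s)))
G = 10 (G = Add(Add(13, -3), 0) = Add(10, 0) = 10)
Pow(Add(Function('R')(1), G), 2) = Pow(Add(Mul(Pow(Add(-5, 1), -1), Add(1, 1)), 10), 2) = Pow(Add(Mul(Pow(-4, -1), 2), 10), 2) = Pow(Add(Mul(Rational(-1, 4), 2), 10), 2) = Pow(Add(Rational(-1, 2), 10), 2) = Pow(Rational(19, 2), 2) = Rational(361, 4)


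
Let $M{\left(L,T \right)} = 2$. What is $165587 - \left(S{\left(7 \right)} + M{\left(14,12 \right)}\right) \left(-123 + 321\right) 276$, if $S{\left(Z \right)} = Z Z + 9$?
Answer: $-3113293$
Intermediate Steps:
$S{\left(Z \right)} = 9 + Z^{2}$ ($S{\left(Z \right)} = Z^{2} + 9 = 9 + Z^{2}$)
$165587 - \left(S{\left(7 \right)} + M{\left(14,12 \right)}\right) \left(-123 + 321\right) 276 = 165587 - \left(\left(9 + 7^{2}\right) + 2\right) \left(-123 + 321\right) 276 = 165587 - \left(\left(9 + 49\right) + 2\right) 198 \cdot 276 = 165587 - \left(58 + 2\right) 198 \cdot 276 = 165587 - 60 \cdot 198 \cdot 276 = 165587 - 11880 \cdot 276 = 165587 - 3278880 = -3113293$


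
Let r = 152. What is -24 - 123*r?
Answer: -18720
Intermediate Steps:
-24 - 123*r = -24 - 123*152 = -24 - 18696 = -18720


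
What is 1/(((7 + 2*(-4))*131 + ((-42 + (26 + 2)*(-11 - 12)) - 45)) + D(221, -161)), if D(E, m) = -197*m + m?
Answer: 1/30694 ≈ 3.2580e-5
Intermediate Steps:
D(E, m) = -196*m
1/(((7 + 2*(-4))*131 + ((-42 + (26 + 2)*(-11 - 12)) - 45)) + D(221, -161)) = 1/(((7 + 2*(-4))*131 + ((-42 + (26 + 2)*(-11 - 12)) - 45)) - 196*(-161)) = 1/(((7 - 8)*131 + ((-42 + 28*(-23)) - 45)) + 31556) = 1/((-1*131 + ((-42 - 644) - 45)) + 31556) = 1/((-131 + (-686 - 45)) + 31556) = 1/((-131 - 731) + 31556) = 1/(-862 + 31556) = 1/30694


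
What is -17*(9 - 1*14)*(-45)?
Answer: -3825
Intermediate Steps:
-17*(9 - 1*14)*(-45) = -17*(9 - 14)*(-45) = -17*(-5)*(-45) = 85*(-45) = -3825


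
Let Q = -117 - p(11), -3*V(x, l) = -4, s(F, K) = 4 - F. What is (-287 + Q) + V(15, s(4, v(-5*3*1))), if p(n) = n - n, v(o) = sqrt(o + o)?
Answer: -1208/3 ≈ -402.67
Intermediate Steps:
v(o) = sqrt(2)*sqrt(o) (v(o) = sqrt(2*o) = sqrt(2)*sqrt(o))
p(n) = 0
V(x, l) = 4/3 (V(x, l) = -1/3*(-4) = 4/3)
Q = -117 (Q = -117 - 1*0 = -117 + 0 = -117)
(-287 + Q) + V(15, s(4, v(-5*3*1))) = (-287 - 117) + 4/3 = -404 + 4/3 = -1208/3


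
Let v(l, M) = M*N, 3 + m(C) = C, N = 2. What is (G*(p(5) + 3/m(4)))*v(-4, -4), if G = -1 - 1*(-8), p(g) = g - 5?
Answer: -168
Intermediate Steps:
p(g) = -5 + g
m(C) = -3 + C
v(l, M) = 2*M (v(l, M) = M*2 = 2*M)
G = 7 (G = -1 + 8 = 7)
(G*(p(5) + 3/m(4)))*v(-4, -4) = (7*((-5 + 5) + 3/(-3 + 4)))*(2*(-4)) = (7*(0 + 3/1))*(-8) = (7*(0 + 1*3))*(-8) = (7*(0 + 3))*(-8) = (7*3)*(-8) = 21*(-8) = -168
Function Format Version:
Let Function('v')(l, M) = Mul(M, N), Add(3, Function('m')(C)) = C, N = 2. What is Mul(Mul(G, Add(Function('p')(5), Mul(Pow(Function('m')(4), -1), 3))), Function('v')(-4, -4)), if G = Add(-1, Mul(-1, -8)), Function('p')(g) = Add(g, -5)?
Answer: -168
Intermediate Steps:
Function('p')(g) = Add(-5, g)
Function('m')(C) = Add(-3, C)
Function('v')(l, M) = Mul(2, M) (Function('v')(l, M) = Mul(M, 2) = Mul(2, M))
G = 7 (G = Add(-1, 8) = 7)
Mul(Mul(G, Add(Function('p')(5), Mul(Pow(Function('m')(4), -1), 3))), Function('v')(-4, -4)) = Mul(Mul(7, Add(Add(-5, 5), Mul(Pow(Add(-3, 4), -1), 3))), Mul(2, -4)) = Mul(Mul(7, Add(0, Mul(Pow(1, -1), 3))), -8) = Mul(Mul(7, Add(0, Mul(1, 3))), -8) = Mul(Mul(7, Add(0, 3)), -8) = Mul(Mul(7, 3), -8) = Mul(21, -8) = -168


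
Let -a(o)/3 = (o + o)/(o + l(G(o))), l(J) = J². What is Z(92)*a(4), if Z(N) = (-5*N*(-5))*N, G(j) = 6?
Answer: -126960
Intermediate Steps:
Z(N) = 25*N² (Z(N) = (-(-25)*N)*N = (25*N)*N = 25*N²)
a(o) = -6*o/(36 + o) (a(o) = -3*(o + o)/(o + 6²) = -3*2*o/(o + 36) = -3*2*o/(36 + o) = -6*o/(36 + o))
Z(92)*a(4) = (25*92²)*(-6*4/(36 + 4)) = (25*8464)*(-6*4/40) = 211600*(-6*4*1/40) = 211600*(-⅗) = -126960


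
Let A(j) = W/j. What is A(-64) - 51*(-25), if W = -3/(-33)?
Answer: 897599/704 ≈ 1275.0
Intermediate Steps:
W = 1/11 (W = -3*(-1/33) = 1/11 ≈ 0.090909)
A(j) = 1/(11*j)
A(-64) - 51*(-25) = (1/11)/(-64) - 51*(-25) = (1/11)*(-1/64) + 1275 = -1/704 + 1275 = 897599/704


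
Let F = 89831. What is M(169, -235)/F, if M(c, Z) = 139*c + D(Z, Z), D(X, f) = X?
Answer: 23256/89831 ≈ 0.25889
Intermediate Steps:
M(c, Z) = Z + 139*c (M(c, Z) = 139*c + Z = Z + 139*c)
M(169, -235)/F = (-235 + 139*169)/89831 = (-235 + 23491)*(1/89831) = 23256*(1/89831) = 23256/89831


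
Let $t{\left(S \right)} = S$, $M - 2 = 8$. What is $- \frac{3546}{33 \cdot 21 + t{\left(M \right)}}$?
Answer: $- \frac{3546}{703} \approx -5.0441$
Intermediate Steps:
$M = 10$ ($M = 2 + 8 = 10$)
$- \frac{3546}{33 \cdot 21 + t{\left(M \right)}} = - \frac{3546}{33 \cdot 21 + 10} = - \frac{3546}{693 + 10} = - \frac{3546}{703}$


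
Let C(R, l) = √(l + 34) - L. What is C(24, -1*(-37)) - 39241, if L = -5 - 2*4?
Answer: -39228 + √71 ≈ -39220.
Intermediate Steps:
L = -13 (L = -5 - 8 = -13)
C(R, l) = 13 + √(34 + l) (C(R, l) = √(l + 34) - 1*(-13) = √(34 + l) + 13 = 13 + √(34 + l))
C(24, -1*(-37)) - 39241 = (13 + √(34 - 1*(-37))) - 39241 = (13 + √(34 + 37)) - 39241 = (13 + √71) - 39241 = -39228 + √71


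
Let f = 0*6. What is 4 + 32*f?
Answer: 4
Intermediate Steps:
f = 0
4 + 32*f = 4 + 32*0 = 4 + 0 = 4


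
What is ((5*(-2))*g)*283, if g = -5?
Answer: 14150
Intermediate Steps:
((5*(-2))*g)*283 = ((5*(-2))*(-5))*283 = -10*(-5)*283 = 50*283 = 14150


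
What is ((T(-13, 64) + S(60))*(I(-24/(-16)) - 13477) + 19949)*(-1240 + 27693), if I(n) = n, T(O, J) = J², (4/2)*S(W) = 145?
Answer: -5941626609023/4 ≈ -1.4854e+12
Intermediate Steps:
S(W) = 145/2 (S(W) = (½)*145 = 145/2)
((T(-13, 64) + S(60))*(I(-24/(-16)) - 13477) + 19949)*(-1240 + 27693) = ((64² + 145/2)*(-24/(-16) - 13477) + 19949)*(-1240 + 27693) = ((4096 + 145/2)*(-24*(-1/16) - 13477) + 19949)*26453 = (8337*(3/2 - 13477)/2 + 19949)*26453 = ((8337/2)*(-26951/2) + 19949)*26453 = (-224690487/4 + 19949)*26453 = -224610691/4*26453 = -5941626609023/4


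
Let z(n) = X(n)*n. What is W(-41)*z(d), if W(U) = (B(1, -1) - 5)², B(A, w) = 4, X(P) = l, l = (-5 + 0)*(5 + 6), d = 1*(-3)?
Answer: 165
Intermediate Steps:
d = -3
l = -55 (l = -5*11 = -55)
X(P) = -55
z(n) = -55*n
W(U) = 1 (W(U) = (4 - 5)² = (-1)² = 1)
W(-41)*z(d) = 1*(-55*(-3)) = 1*165 = 165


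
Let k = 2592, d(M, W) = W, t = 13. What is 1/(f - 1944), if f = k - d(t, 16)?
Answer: 1/632 ≈ 0.0015823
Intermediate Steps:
f = 2576 (f = 2592 - 1*16 = 2592 - 16 = 2576)
1/(f - 1944) = 1/(2576 - 1944) = 1/632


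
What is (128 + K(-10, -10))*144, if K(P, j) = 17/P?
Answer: 90936/5 ≈ 18187.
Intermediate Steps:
(128 + K(-10, -10))*144 = (128 + 17/(-10))*144 = (128 + 17*(-1/10))*144 = (128 - 17/10)*144 = (1263/10)*144 = 90936/5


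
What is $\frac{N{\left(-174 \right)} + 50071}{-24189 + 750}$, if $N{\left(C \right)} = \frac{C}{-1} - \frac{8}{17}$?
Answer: $- \frac{284719}{132821} \approx -2.1436$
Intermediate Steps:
$N{\left(C \right)} = - \frac{8}{17} - C$ ($N{\left(C \right)} = C \left(-1\right) - \frac{8}{17} = - C - \frac{8}{17} = - \frac{8}{17} - C$)
$\frac{N{\left(-174 \right)} + 50071}{-24189 + 750} = \frac{\left(- \frac{8}{17} - -174\right) + 50071}{-24189 + 750} = \frac{\left(- \frac{8}{17} + 174\right) + 50071}{-23439} = \left(\frac{2950}{17} + 50071\right) \left(- \frac{1}{23439}\right) = \frac{854157}{17} \left(- \frac{1}{23439}\right) = - \frac{284719}{132821}$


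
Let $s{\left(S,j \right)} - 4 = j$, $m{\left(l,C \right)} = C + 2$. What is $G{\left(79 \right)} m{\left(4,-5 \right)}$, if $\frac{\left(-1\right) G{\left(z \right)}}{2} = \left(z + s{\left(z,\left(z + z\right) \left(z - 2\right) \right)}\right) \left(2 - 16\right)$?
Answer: $-1028916$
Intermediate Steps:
$m{\left(l,C \right)} = 2 + C$
$s{\left(S,j \right)} = 4 + j$
$G{\left(z \right)} = 112 + 28 z + 56 z \left(-2 + z\right)$ ($G{\left(z \right)} = - 2 \left(z + \left(4 + \left(z + z\right) \left(z - 2\right)\right)\right) \left(2 - 16\right) = - 2 \left(z + \left(4 + 2 z \left(-2 + z\right)\right)\right) \left(-14\right) = - 2 \left(4 + z + 2 z \left(-2 + z\right)\right) \left(-14\right) = - 2 \left(-56 - 14 z - 28 z \left(-2 + z\right)\right) = 112 + 28 z + 56 z \left(-2 + z\right)$)
$G{\left(79 \right)} m{\left(4,-5 \right)} = \left(112 - 6636 + 56 \cdot 79^{2}\right) \left(2 - 5\right) = \left(112 - 6636 + 56 \cdot 6241\right) \left(-3\right) = \left(112 - 6636 + 349496\right) \left(-3\right) = 342972 \left(-3\right) = -1028916$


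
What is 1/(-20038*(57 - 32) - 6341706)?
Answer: -1/6842656 ≈ -1.4614e-7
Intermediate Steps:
1/(-20038*(57 - 32) - 6341706) = 1/(-20038*25 - 6341706) = 1/(-500950 - 6341706) = 1/(-6842656) = -1/6842656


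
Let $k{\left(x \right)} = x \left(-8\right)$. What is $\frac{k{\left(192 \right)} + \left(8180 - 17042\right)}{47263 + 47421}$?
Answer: $- \frac{5199}{47342} \approx -0.10982$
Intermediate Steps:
$k{\left(x \right)} = - 8 x$
$\frac{k{\left(192 \right)} + \left(8180 - 17042\right)}{47263 + 47421} = \frac{\left(-8\right) 192 + \left(8180 - 17042\right)}{47263 + 47421} = \frac{-1536 - 8862}{94684} = \left(-10398\right) \frac{1}{94684} = - \frac{5199}{47342}$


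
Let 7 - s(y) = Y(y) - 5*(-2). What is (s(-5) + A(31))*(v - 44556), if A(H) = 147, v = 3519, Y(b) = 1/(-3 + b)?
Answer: -47315661/8 ≈ -5.9145e+6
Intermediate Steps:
s(y) = -3 - 1/(-3 + y) (s(y) = 7 - (1/(-3 + y) - 5*(-2)) = 7 - (1/(-3 + y) + 10) = 7 - (10 + 1/(-3 + y)) = 7 + (-10 - 1/(-3 + y)) = -3 - 1/(-3 + y))
(s(-5) + A(31))*(v - 44556) = ((8 - 3*(-5))/(-3 - 5) + 147)*(3519 - 44556) = ((8 + 15)/(-8) + 147)*(-41037) = (-⅛*23 + 147)*(-41037) = (-23/8 + 147)*(-41037) = (1153/8)*(-41037) = -47315661/8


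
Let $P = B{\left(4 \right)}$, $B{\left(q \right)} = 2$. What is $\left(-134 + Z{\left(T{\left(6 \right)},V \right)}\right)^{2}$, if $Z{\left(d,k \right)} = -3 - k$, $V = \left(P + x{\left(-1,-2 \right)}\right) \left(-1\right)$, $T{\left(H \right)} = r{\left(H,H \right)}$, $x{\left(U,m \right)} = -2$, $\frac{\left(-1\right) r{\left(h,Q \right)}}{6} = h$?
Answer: $18769$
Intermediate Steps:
$r{\left(h,Q \right)} = - 6 h$
$P = 2$
$T{\left(H \right)} = - 6 H$
$V = 0$ ($V = \left(2 - 2\right) \left(-1\right) = 0 \left(-1\right) = 0$)
$\left(-134 + Z{\left(T{\left(6 \right)},V \right)}\right)^{2} = \left(-134 - 3\right)^{2} = \left(-137\right)^{2} = 18769$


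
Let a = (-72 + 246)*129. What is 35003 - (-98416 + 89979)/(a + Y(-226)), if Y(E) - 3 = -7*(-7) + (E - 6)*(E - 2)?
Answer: 239911329/6854 ≈ 35003.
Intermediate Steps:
a = 22446 (a = 174*129 = 22446)
Y(E) = 52 + (-6 + E)*(-2 + E) (Y(E) = 3 + (-7*(-7) + (E - 6)*(E - 2)) = 3 + (49 + (-6 + E)*(-2 + E)) = 52 + (-6 + E)*(-2 + E))
35003 - (-98416 + 89979)/(a + Y(-226)) = 35003 - (-98416 + 89979)/(22446 + (64 + (-226)² - 8*(-226))) = 35003 - (-8437)/(22446 + (64 + 51076 + 1808)) = 35003 - (-8437)/(22446 + 52948) = 35003 - (-8437)/75394 = 35003 - 1*(-767/6854) = 35003 + 767/6854 = 239911329/6854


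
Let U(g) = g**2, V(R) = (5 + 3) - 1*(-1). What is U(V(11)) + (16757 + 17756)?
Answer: 34594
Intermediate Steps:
V(R) = 9 (V(R) = 8 + 1 = 9)
U(V(11)) + (16757 + 17756) = 9**2 + (16757 + 17756) = 81 + 34513 = 34594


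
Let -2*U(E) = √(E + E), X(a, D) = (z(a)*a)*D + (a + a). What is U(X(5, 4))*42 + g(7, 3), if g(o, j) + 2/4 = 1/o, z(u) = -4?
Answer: -5/14 - 42*I*√35 ≈ -0.35714 - 248.48*I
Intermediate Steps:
X(a, D) = 2*a - 4*D*a (X(a, D) = (-4*a)*D + (a + a) = -4*D*a + 2*a = 2*a - 4*D*a)
U(E) = -√2*√E/2 (U(E) = -√(E + E)/2 = -√2*√E/2)
g(o, j) = -½ + 1/o
U(X(5, 4))*42 + g(7, 3) = -√2*√(2*5*(1 - 2*4))/2*42 + (½)*(2 - 1*7)/7 = -√2*√(2*5*(1 - 8))/2*42 + (½)*(⅐)*(2 - 7) = -√2*√(2*5*(-7))/2*42 + (½)*(⅐)*(-5) = -√2*√(-70)/2*42 - 5/14 = -√2*I*√70/2*42 - 5/14 = -I*√35*42 - 5/14 = -42*I*√35 - 5/14 = -5/14 - 42*I*√35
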